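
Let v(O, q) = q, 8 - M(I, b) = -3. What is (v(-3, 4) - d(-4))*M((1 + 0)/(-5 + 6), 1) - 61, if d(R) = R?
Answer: 27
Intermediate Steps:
M(I, b) = 11 (M(I, b) = 8 - 1*(-3) = 8 + 3 = 11)
(v(-3, 4) - d(-4))*M((1 + 0)/(-5 + 6), 1) - 61 = (4 - 1*(-4))*11 - 61 = (4 + 4)*11 - 61 = 8*11 - 61 = 88 - 61 = 27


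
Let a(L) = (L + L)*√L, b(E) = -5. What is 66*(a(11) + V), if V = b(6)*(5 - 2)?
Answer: -990 + 1452*√11 ≈ 3825.7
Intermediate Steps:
a(L) = 2*L^(3/2) (a(L) = (2*L)*√L = 2*L^(3/2))
V = -15 (V = -5*(5 - 2) = -5*3 = -15)
66*(a(11) + V) = 66*(2*11^(3/2) - 15) = 66*(2*(11*√11) - 15) = 66*(22*√11 - 15) = 66*(-15 + 22*√11) = -990 + 1452*√11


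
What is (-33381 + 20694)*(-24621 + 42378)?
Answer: -225283059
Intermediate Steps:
(-33381 + 20694)*(-24621 + 42378) = -12687*17757 = -225283059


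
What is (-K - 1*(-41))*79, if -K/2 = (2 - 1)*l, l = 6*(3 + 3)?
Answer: 8927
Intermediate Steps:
l = 36 (l = 6*6 = 36)
K = -72 (K = -2*(2 - 1)*36 = -2*36 = -72)
(-K - 1*(-41))*79 = (-1*(-72) - 1*(-41))*79 = (72 + 41)*79 = 113*79 = 8927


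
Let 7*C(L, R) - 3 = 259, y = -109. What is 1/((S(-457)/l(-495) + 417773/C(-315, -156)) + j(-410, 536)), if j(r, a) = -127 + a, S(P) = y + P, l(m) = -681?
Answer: 178422/2064646781 ≈ 8.6418e-5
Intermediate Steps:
C(L, R) = 262/7 (C(L, R) = 3/7 + (⅐)*259 = 3/7 + 37 = 262/7)
S(P) = -109 + P
1/((S(-457)/l(-495) + 417773/C(-315, -156)) + j(-410, 536)) = 1/(((-109 - 457)/(-681) + 417773/(262/7)) + (-127 + 536)) = 1/((-566*(-1/681) + 417773*(7/262)) + 409) = 1/((566/681 + 2924411/262) + 409) = 1/(1991672183/178422 + 409) = 1/(2064646781/178422) = 178422/2064646781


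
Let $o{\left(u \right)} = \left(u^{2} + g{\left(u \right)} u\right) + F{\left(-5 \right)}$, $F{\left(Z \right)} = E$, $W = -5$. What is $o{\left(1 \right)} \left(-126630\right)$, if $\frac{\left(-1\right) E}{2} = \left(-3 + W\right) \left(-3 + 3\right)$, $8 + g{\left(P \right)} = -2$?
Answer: $1139670$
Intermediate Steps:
$g{\left(P \right)} = -10$ ($g{\left(P \right)} = -8 - 2 = -10$)
$E = 0$ ($E = - 2 \left(-3 - 5\right) \left(-3 + 3\right) = - 2 \left(\left(-8\right) 0\right) = \left(-2\right) 0 = 0$)
$F{\left(Z \right)} = 0$
$o{\left(u \right)} = u^{2} - 10 u$ ($o{\left(u \right)} = \left(u^{2} - 10 u\right) + 0 = u^{2} - 10 u$)
$o{\left(1 \right)} \left(-126630\right) = 1 \left(-10 + 1\right) \left(-126630\right) = 1 \left(-9\right) \left(-126630\right) = \left(-9\right) \left(-126630\right) = 1139670$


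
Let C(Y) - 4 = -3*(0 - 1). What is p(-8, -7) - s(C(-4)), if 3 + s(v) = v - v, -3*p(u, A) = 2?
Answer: 7/3 ≈ 2.3333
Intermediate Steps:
C(Y) = 7 (C(Y) = 4 - 3*(0 - 1) = 4 - 3*(-1) = 4 + 3 = 7)
p(u, A) = -2/3 (p(u, A) = -1/3*2 = -2/3)
s(v) = -3 (s(v) = -3 + (v - v) = -3 + 0 = -3)
p(-8, -7) - s(C(-4)) = -2/3 - 1*(-3) = -2/3 + 3 = 7/3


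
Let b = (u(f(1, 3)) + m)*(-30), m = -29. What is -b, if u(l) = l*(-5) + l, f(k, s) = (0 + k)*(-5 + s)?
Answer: -630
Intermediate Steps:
f(k, s) = k*(-5 + s)
u(l) = -4*l (u(l) = -5*l + l = -4*l)
b = 630 (b = (-4*(-5 + 3) - 29)*(-30) = (-4*(-2) - 29)*(-30) = (8 - 29)*(-30) = -21*(-30) = 630)
-b = -1*630 = -630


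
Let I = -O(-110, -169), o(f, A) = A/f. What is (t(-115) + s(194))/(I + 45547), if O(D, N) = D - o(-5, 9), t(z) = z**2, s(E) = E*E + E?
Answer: 255275/228276 ≈ 1.1183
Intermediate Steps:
s(E) = E + E**2 (s(E) = E**2 + E = E + E**2)
O(D, N) = 9/5 + D (O(D, N) = D - 9/(-5) = D - 9*(-1)/5 = D - 1*(-9/5) = D + 9/5 = 9/5 + D)
I = 541/5 (I = -(9/5 - 110) = -1*(-541/5) = 541/5 ≈ 108.20)
(t(-115) + s(194))/(I + 45547) = ((-115)**2 + 194*(1 + 194))/(541/5 + 45547) = (13225 + 194*195)/(228276/5) = (13225 + 37830)*(5/228276) = 51055*(5/228276) = 255275/228276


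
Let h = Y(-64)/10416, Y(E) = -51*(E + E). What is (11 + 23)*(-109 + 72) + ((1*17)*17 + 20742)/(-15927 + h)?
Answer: -4352240661/3456023 ≈ -1259.3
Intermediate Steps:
Y(E) = -102*E
h = 136/217 (h = -102*(-64)/10416 = 6528*(1/10416) = 136/217 ≈ 0.62673)
(11 + 23)*(-109 + 72) + ((1*17)*17 + 20742)/(-15927 + h) = (11 + 23)*(-109 + 72) + ((1*17)*17 + 20742)/(-15927 + 136/217) = 34*(-37) + (17*17 + 20742)/(-3456023/217) = -1258 + (289 + 20742)*(-217/3456023) = -1258 + 21031*(-217/3456023) = -1258 - 4563727/3456023 = -4352240661/3456023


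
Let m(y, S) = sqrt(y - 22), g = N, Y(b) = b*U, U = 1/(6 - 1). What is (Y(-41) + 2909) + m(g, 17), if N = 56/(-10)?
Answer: 14504/5 + I*sqrt(690)/5 ≈ 2900.8 + 5.2536*I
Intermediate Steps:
U = 1/5 ≈ 0.20000
Y(b) = b/5 (Y(b) = b*(1/5) = b/5)
N = -28/5 (N = 56*(-1/10) = -28/5 ≈ -5.6000)
g = -28/5 ≈ -5.6000
m(y, S) = sqrt(-22 + y)
(Y(-41) + 2909) + m(g, 17) = ((1/5)*(-41) + 2909) + sqrt(-22 - 28/5) = (-41/5 + 2909) + sqrt(-138/5) = 14504/5 + I*sqrt(690)/5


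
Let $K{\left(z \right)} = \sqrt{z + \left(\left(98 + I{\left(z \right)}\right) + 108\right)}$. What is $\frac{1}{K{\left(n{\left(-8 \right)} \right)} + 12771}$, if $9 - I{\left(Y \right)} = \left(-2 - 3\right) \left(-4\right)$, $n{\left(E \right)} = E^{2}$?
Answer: $\frac{12771}{163098182} - \frac{\sqrt{259}}{163098182} \approx 7.8204 \cdot 10^{-5}$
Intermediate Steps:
$I{\left(Y \right)} = -11$ ($I{\left(Y \right)} = 9 - \left(-2 - 3\right) \left(-4\right) = 9 - \left(-5\right) \left(-4\right) = 9 - 20 = -11$)
$K{\left(z \right)} = \sqrt{195 + z}$ ($K{\left(z \right)} = \sqrt{z + \left(\left(98 - 11\right) + 108\right)} = \sqrt{z + \left(87 + 108\right)} = \sqrt{z + 195} = \sqrt{195 + z}$)
$\frac{1}{K{\left(n{\left(-8 \right)} \right)} + 12771} = \frac{1}{\sqrt{195 + \left(-8\right)^{2}} + 12771} = \frac{1}{\sqrt{195 + 64} + 12771} = \frac{1}{\sqrt{259} + 12771} = \frac{1}{12771 + \sqrt{259}}$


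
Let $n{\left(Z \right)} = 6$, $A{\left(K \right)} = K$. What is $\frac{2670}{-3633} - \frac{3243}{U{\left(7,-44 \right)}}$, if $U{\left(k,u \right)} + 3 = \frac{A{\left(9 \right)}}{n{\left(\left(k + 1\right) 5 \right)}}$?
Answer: $\frac{2617292}{1211} \approx 2161.3$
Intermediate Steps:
$U{\left(k,u \right)} = - \frac{3}{2}$ ($U{\left(k,u \right)} = -3 + \frac{9}{6} = -3 + 9 \cdot \frac{1}{6} = -3 + \frac{3}{2} = - \frac{3}{2}$)
$\frac{2670}{-3633} - \frac{3243}{U{\left(7,-44 \right)}} = \frac{2670}{-3633} - \frac{3243}{- \frac{3}{2}} = 2670 \left(- \frac{1}{3633}\right) - -2162 = - \frac{890}{1211} + 2162 = \frac{2617292}{1211}$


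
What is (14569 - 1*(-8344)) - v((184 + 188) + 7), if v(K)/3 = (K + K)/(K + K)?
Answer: 22910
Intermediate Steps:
v(K) = 3 (v(K) = 3*((K + K)/(K + K)) = 3*((2*K)/((2*K))) = 3*((2*K)*(1/(2*K))) = 3*1 = 3)
(14569 - 1*(-8344)) - v((184 + 188) + 7) = (14569 - 1*(-8344)) - 1*3 = (14569 + 8344) - 3 = 22913 - 3 = 22910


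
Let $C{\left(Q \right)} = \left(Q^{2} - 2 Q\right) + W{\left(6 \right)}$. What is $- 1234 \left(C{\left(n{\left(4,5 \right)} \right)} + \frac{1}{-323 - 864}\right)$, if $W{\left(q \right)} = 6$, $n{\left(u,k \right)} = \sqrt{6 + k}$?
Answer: $- \frac{24899652}{1187} + 2468 \sqrt{11} \approx -12792.0$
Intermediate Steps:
$C{\left(Q \right)} = 6 + Q^{2} - 2 Q$ ($C{\left(Q \right)} = \left(Q^{2} - 2 Q\right) + 6 = 6 + Q^{2} - 2 Q$)
$- 1234 \left(C{\left(n{\left(4,5 \right)} \right)} + \frac{1}{-323 - 864}\right) = - 1234 \left(\left(6 + \left(\sqrt{6 + 5}\right)^{2} - 2 \sqrt{6 + 5}\right) + \frac{1}{-323 - 864}\right) = - 1234 \left(\left(6 + \left(\sqrt{11}\right)^{2} - 2 \sqrt{11}\right) + \frac{1}{-1187}\right) = - 1234 \left(\left(6 + 11 - 2 \sqrt{11}\right) - \frac{1}{1187}\right) = - 1234 \left(\left(17 - 2 \sqrt{11}\right) - \frac{1}{1187}\right) = - 1234 \left(\frac{20178}{1187} - 2 \sqrt{11}\right) = - \frac{24899652}{1187} + 2468 \sqrt{11}$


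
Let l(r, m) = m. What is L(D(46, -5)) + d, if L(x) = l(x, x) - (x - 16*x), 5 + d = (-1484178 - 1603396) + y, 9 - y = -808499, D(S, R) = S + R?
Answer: -2278415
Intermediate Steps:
D(S, R) = R + S
y = 808508 (y = 9 - 1*(-808499) = 9 + 808499 = 808508)
d = -2279071 (d = -5 + ((-1484178 - 1603396) + 808508) = -5 + (-3087574 + 808508) = -5 - 2279066 = -2279071)
L(x) = 16*x (L(x) = x - (x - 16*x) = x - (-15)*x = x + 15*x = 16*x)
L(D(46, -5)) + d = 16*(-5 + 46) - 2279071 = 16*41 - 2279071 = 656 - 2279071 = -2278415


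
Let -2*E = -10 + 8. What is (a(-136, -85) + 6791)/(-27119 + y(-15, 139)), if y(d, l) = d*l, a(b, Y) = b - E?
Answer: -3327/14602 ≈ -0.22785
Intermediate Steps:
E = 1 (E = -(-10 + 8)/2 = -1/2*(-2) = 1)
a(b, Y) = -1 + b (a(b, Y) = b - 1*1 = b - 1 = -1 + b)
(a(-136, -85) + 6791)/(-27119 + y(-15, 139)) = ((-1 - 136) + 6791)/(-27119 - 15*139) = (-137 + 6791)/(-27119 - 2085) = 6654/(-29204) = 6654*(-1/29204) = -3327/14602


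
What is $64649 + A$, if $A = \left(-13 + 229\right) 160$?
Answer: $99209$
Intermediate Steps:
$A = 34560$ ($A = 216 \cdot 160 = 34560$)
$64649 + A = 64649 + 34560 = 99209$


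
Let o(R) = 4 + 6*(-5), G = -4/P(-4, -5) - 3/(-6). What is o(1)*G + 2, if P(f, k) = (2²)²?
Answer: -9/2 ≈ -4.5000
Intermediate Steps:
P(f, k) = 16 (P(f, k) = 4² = 16)
G = ¼ (G = -4/16 - 3/(-6) = -4*1/16 - 3*(-⅙) = -¼ + ½ = ¼ ≈ 0.25000)
o(R) = -26 (o(R) = 4 - 30 = -26)
o(1)*G + 2 = -26*¼ + 2 = -13/2 + 2 = -9/2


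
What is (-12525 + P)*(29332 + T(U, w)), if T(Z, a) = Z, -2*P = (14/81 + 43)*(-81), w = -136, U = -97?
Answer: -630101955/2 ≈ -3.1505e+8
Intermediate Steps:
P = 3497/2 (P = -(14/81 + 43)*(-81)/2 = -3497*(-81)/162 = -½*(-3497) = 3497/2 ≈ 1748.5)
(-12525 + P)*(29332 + T(U, w)) = (-12525 + 3497/2)*(29332 - 97) = -21553/2*29235 = -630101955/2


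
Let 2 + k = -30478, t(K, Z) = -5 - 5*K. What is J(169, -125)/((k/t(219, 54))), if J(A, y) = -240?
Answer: -1100/127 ≈ -8.6614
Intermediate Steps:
k = -30480 (k = -2 - 30478 = -30480)
J(169, -125)/((k/t(219, 54))) = -240/((-30480/(-5 - 5*219))) = -240/((-30480/(-5 - 1095))) = -240/((-30480/(-1100))) = -240/((-30480*(-1/1100))) = -240/1524/55 = -240*55/1524 = -1100/127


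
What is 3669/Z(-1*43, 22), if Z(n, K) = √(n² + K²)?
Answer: 3669*√2333/2333 ≈ 75.961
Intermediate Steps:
Z(n, K) = √(K² + n²)
3669/Z(-1*43, 22) = 3669/(√(22² + (-1*43)²)) = 3669/(√(484 + (-43)²)) = 3669/(√(484 + 1849)) = 3669/(√2333) = 3669*(√2333/2333) = 3669*√2333/2333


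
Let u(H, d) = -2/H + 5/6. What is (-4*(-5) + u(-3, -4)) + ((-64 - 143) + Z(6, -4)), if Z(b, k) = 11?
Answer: -349/2 ≈ -174.50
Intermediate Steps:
u(H, d) = ⅚ - 2/H (u(H, d) = -2/H + 5*(⅙) = -2/H + ⅚ = ⅚ - 2/H)
(-4*(-5) + u(-3, -4)) + ((-64 - 143) + Z(6, -4)) = (-4*(-5) + (⅚ - 2/(-3))) + ((-64 - 143) + 11) = (20 + (⅚ - 2*(-⅓))) + (-207 + 11) = (20 + (⅚ + ⅔)) - 196 = (20 + 3/2) - 196 = 43/2 - 196 = -349/2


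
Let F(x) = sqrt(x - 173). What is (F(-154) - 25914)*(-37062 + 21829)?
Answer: 394747962 - 15233*I*sqrt(327) ≈ 3.9475e+8 - 2.7546e+5*I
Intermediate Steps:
F(x) = sqrt(-173 + x)
(F(-154) - 25914)*(-37062 + 21829) = (sqrt(-173 - 154) - 25914)*(-37062 + 21829) = (sqrt(-327) - 25914)*(-15233) = (I*sqrt(327) - 25914)*(-15233) = (-25914 + I*sqrt(327))*(-15233) = 394747962 - 15233*I*sqrt(327)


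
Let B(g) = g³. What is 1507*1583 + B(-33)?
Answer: 2349644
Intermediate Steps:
1507*1583 + B(-33) = 1507*1583 + (-33)³ = 2385581 - 35937 = 2349644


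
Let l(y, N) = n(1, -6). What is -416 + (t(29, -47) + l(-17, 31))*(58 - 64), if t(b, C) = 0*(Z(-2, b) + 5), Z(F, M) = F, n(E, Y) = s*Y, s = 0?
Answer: -416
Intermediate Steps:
n(E, Y) = 0 (n(E, Y) = 0*Y = 0)
l(y, N) = 0
t(b, C) = 0 (t(b, C) = 0*(-2 + 5) = 0*3 = 0)
-416 + (t(29, -47) + l(-17, 31))*(58 - 64) = -416 + (0 + 0)*(58 - 64) = -416 + 0*(-6) = -416 + 0 = -416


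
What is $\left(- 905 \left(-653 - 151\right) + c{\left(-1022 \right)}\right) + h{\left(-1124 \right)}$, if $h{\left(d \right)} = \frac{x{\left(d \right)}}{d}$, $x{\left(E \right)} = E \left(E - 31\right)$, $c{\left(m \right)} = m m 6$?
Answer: $6993369$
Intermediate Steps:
$c{\left(m \right)} = 6 m^{2}$ ($c{\left(m \right)} = m^{2} \cdot 6 = 6 m^{2}$)
$x{\left(E \right)} = E \left(-31 + E\right)$
$h{\left(d \right)} = -31 + d$ ($h{\left(d \right)} = \frac{d \left(-31 + d\right)}{d} = -31 + d$)
$\left(- 905 \left(-653 - 151\right) + c{\left(-1022 \right)}\right) + h{\left(-1124 \right)} = \left(- 905 \left(-653 - 151\right) + 6 \left(-1022\right)^{2}\right) - 1155 = \left(\left(-905\right) \left(-804\right) + 6 \cdot 1044484\right) - 1155 = \left(727620 + 6266904\right) - 1155 = 6994524 - 1155 = 6993369$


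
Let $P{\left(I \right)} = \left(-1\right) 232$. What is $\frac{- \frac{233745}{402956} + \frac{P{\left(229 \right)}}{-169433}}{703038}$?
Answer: $- \frac{39510630793}{47999247309114024} \approx -8.2315 \cdot 10^{-7}$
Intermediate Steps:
$P{\left(I \right)} = -232$
$\frac{- \frac{233745}{402956} + \frac{P{\left(229 \right)}}{-169433}}{703038} = \frac{- \frac{233745}{402956} - \frac{232}{-169433}}{703038} = \left(\left(-233745\right) \frac{1}{402956} - - \frac{232}{169433}\right) \frac{1}{703038} = \left(- \frac{233745}{402956} + \frac{232}{169433}\right) \frac{1}{703038} = \left(- \frac{39510630793}{68274043948}\right) \frac{1}{703038} = - \frac{39510630793}{47999247309114024}$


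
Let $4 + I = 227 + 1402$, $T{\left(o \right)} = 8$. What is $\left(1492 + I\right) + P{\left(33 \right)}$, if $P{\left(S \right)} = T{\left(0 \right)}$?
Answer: $3125$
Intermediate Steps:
$I = 1625$ ($I = -4 + \left(227 + 1402\right) = -4 + 1629 = 1625$)
$P{\left(S \right)} = 8$
$\left(1492 + I\right) + P{\left(33 \right)} = \left(1492 + 1625\right) + 8 = 3117 + 8 = 3125$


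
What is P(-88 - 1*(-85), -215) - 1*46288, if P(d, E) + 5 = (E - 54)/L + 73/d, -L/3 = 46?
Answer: -6391523/138 ≈ -46315.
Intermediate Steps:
L = -138 (L = -3*46 = -138)
P(d, E) = -106/23 + 73/d - E/138 (P(d, E) = -5 + ((E - 54)/(-138) + 73/d) = -5 + ((-54 + E)*(-1/138) + 73/d) = -5 + ((9/23 - E/138) + 73/d) = -5 + (9/23 + 73/d - E/138) = -106/23 + 73/d - E/138)
P(-88 - 1*(-85), -215) - 1*46288 = (10074 - (-88 - 1*(-85))*(636 - 215))/(138*(-88 - 1*(-85))) - 1*46288 = (10074 - 1*(-88 + 85)*421)/(138*(-88 + 85)) - 46288 = (1/138)*(10074 - 1*(-3)*421)/(-3) - 46288 = (1/138)*(-⅓)*(10074 + 1263) - 46288 = (1/138)*(-⅓)*11337 - 46288 = -3779/138 - 46288 = -6391523/138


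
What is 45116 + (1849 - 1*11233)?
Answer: 35732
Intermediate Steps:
45116 + (1849 - 1*11233) = 45116 + (1849 - 11233) = 45116 - 9384 = 35732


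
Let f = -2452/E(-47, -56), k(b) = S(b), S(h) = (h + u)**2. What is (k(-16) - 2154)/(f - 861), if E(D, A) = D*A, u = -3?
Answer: 1179794/567151 ≈ 2.0802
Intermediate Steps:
E(D, A) = A*D
S(h) = (-3 + h)**2 (S(h) = (h - 3)**2 = (-3 + h)**2)
k(b) = (-3 + b)**2
f = -613/658 (f = -2452/((-56*(-47))) = -2452/2632 = -2452*1/2632 = -613/658 ≈ -0.93161)
(k(-16) - 2154)/(f - 861) = ((-3 - 16)**2 - 2154)/(-613/658 - 861) = ((-19)**2 - 2154)/(-567151/658) = (361 - 2154)*(-658/567151) = -1793*(-658/567151) = 1179794/567151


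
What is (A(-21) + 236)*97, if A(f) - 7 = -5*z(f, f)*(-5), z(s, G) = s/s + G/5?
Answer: 15811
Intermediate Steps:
z(s, G) = 1 + G/5 (z(s, G) = 1 + G*(⅕) = 1 + G/5)
A(f) = 32 + 5*f (A(f) = 7 - 5*(1 + f/5)*(-5) = 7 + (-5 - f)*(-5) = 7 + (25 + 5*f) = 32 + 5*f)
(A(-21) + 236)*97 = ((32 + 5*(-21)) + 236)*97 = ((32 - 105) + 236)*97 = (-73 + 236)*97 = 163*97 = 15811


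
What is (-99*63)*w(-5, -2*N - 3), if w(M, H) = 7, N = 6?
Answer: -43659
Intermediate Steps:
(-99*63)*w(-5, -2*N - 3) = -99*63*7 = -6237*7 = -43659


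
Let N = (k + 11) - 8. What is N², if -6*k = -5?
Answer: 529/36 ≈ 14.694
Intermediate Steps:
k = ⅚ (k = -⅙*(-5) = ⅚ ≈ 0.83333)
N = 23/6 (N = (⅚ + 11) - 8 = 71/6 - 8 = 23/6 ≈ 3.8333)
N² = (23/6)² = 529/36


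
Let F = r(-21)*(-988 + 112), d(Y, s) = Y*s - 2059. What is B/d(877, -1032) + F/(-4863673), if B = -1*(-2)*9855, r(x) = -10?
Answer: -103809392310/4411949642779 ≈ -0.023529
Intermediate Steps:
d(Y, s) = -2059 + Y*s
F = 8760 (F = -10*(-988 + 112) = -10*(-876) = 8760)
B = 19710 (B = 2*9855 = 19710)
B/d(877, -1032) + F/(-4863673) = 19710/(-2059 + 877*(-1032)) + 8760/(-4863673) = 19710/(-2059 - 905064) + 8760*(-1/4863673) = 19710/(-907123) - 8760/4863673 = 19710*(-1/907123) - 8760/4863673 = -19710/907123 - 8760/4863673 = -103809392310/4411949642779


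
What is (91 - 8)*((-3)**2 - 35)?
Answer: -2158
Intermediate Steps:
(91 - 8)*((-3)**2 - 35) = 83*(9 - 35) = 83*(-26) = -2158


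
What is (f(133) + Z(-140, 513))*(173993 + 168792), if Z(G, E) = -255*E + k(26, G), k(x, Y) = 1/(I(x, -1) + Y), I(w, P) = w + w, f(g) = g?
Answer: -3942033327345/88 ≈ -4.4796e+10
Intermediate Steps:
I(w, P) = 2*w
k(x, Y) = 1/(Y + 2*x) (k(x, Y) = 1/(2*x + Y) = 1/(Y + 2*x))
Z(G, E) = 1/(52 + G) - 255*E (Z(G, E) = -255*E + 1/(G + 2*26) = -255*E + 1/(G + 52) = -255*E + 1/(52 + G) = 1/(52 + G) - 255*E)
(f(133) + Z(-140, 513))*(173993 + 168792) = (133 + (1 - 255*513*(52 - 140))/(52 - 140))*(173993 + 168792) = (133 + (1 - 255*513*(-88))/(-88))*342785 = (133 - (1 + 11511720)/88)*342785 = (133 - 1/88*11511721)*342785 = (133 - 11511721/88)*342785 = -11500017/88*342785 = -3942033327345/88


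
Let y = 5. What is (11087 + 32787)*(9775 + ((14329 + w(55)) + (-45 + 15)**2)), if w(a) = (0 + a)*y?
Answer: 1109090846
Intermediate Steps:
w(a) = 5*a (w(a) = (0 + a)*5 = a*5 = 5*a)
(11087 + 32787)*(9775 + ((14329 + w(55)) + (-45 + 15)**2)) = (11087 + 32787)*(9775 + ((14329 + 5*55) + (-45 + 15)**2)) = 43874*(9775 + ((14329 + 275) + (-30)**2)) = 43874*(9775 + (14604 + 900)) = 43874*(9775 + 15504) = 43874*25279 = 1109090846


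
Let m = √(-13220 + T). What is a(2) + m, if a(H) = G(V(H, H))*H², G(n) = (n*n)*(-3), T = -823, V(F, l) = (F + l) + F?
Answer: -432 + I*√14043 ≈ -432.0 + 118.5*I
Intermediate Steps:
V(F, l) = l + 2*F
G(n) = -3*n² (G(n) = n²*(-3) = -3*n²)
a(H) = -27*H⁴ (a(H) = (-3*(H + 2*H)²)*H² = (-3*9*H²)*H² = (-27*H²)*H² = -27*H⁴)
m = I*√14043 (m = √(-13220 - 823) = √(-14043) = I*√14043 ≈ 118.5*I)
a(2) + m = -27*2⁴ + I*√14043 = -27*16 + I*√14043 = -432 + I*√14043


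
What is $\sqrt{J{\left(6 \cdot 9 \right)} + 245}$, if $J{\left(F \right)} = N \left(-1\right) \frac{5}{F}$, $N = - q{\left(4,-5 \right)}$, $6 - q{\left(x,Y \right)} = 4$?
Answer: $\frac{2 \sqrt{4965}}{9} \approx 15.658$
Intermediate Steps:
$q{\left(x,Y \right)} = 2$ ($q{\left(x,Y \right)} = 6 - 4 = 2$)
$N = -2$ ($N = \left(-1\right) 2 = -2$)
$J{\left(F \right)} = \frac{10}{F}$ ($J{\left(F \right)} = \left(-2\right) \left(-1\right) \frac{5}{F} = 2 \frac{5}{F} = \frac{10}{F}$)
$\sqrt{J{\left(6 \cdot 9 \right)} + 245} = \sqrt{\frac{10}{6 \cdot 9} + 245} = \sqrt{\frac{10}{54} + 245} = \sqrt{10 \cdot \frac{1}{54} + 245} = \sqrt{\frac{5}{27} + 245} = \sqrt{\frac{6620}{27}} = \frac{2 \sqrt{4965}}{9}$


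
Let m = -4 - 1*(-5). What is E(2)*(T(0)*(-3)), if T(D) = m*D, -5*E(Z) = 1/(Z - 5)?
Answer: 0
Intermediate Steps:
m = 1 (m = -4 + 5 = 1)
E(Z) = -1/(5*(-5 + Z)) (E(Z) = -1/(5*(Z - 5)) = -1/(5*(-5 + Z)))
T(D) = D (T(D) = 1*D = D)
E(2)*(T(0)*(-3)) = (-1/(-25 + 5*2))*(0*(-3)) = -1/(-25 + 10)*0 = -1/(-15)*0 = -1*(-1/15)*0 = (1/15)*0 = 0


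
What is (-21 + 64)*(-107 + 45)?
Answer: -2666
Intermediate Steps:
(-21 + 64)*(-107 + 45) = 43*(-62) = -2666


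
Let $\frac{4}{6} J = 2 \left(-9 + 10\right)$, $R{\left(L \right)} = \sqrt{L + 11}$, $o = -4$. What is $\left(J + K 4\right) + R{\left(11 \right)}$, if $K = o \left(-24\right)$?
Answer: $387 + \sqrt{22} \approx 391.69$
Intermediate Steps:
$K = 96$ ($K = \left(-4\right) \left(-24\right) = 96$)
$R{\left(L \right)} = \sqrt{11 + L}$
$J = 3$ ($J = \frac{3 \cdot 2 \left(-9 + 10\right)}{2} = \frac{3 \cdot 2 \cdot 1}{2} = \frac{3}{2} \cdot 2 = 3$)
$\left(J + K 4\right) + R{\left(11 \right)} = \left(3 + 96 \cdot 4\right) + \sqrt{11 + 11} = \left(3 + 384\right) + \sqrt{22} = 387 + \sqrt{22}$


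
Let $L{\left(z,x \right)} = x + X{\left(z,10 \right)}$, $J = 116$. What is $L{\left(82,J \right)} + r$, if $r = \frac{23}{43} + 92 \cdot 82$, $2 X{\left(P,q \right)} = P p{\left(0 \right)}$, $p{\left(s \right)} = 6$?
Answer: $\frac{339981}{43} \approx 7906.5$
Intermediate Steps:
$X{\left(P,q \right)} = 3 P$ ($X{\left(P,q \right)} = \frac{P 6}{2} = \frac{6 P}{2} = 3 P$)
$r = \frac{324415}{43}$ ($r = 23 \cdot \frac{1}{43} + 7544 = \frac{23}{43} + 7544 = \frac{324415}{43} \approx 7544.5$)
$L{\left(z,x \right)} = x + 3 z$
$L{\left(82,J \right)} + r = \left(116 + 3 \cdot 82\right) + \frac{324415}{43} = \left(116 + 246\right) + \frac{324415}{43} = 362 + \frac{324415}{43} = \frac{339981}{43}$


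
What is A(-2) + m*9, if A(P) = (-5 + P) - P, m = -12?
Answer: -113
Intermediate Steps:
A(P) = -5
A(-2) + m*9 = -5 - 12*9 = -5 - 108 = -113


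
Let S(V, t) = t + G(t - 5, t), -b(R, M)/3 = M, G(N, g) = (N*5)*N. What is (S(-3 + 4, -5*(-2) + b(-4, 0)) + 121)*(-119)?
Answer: -30464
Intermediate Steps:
G(N, g) = 5*N**2 (G(N, g) = (5*N)*N = 5*N**2)
b(R, M) = -3*M
S(V, t) = t + 5*(-5 + t)**2 (S(V, t) = t + 5*(t - 5)**2 = t + 5*(-5 + t)**2)
(S(-3 + 4, -5*(-2) + b(-4, 0)) + 121)*(-119) = (((-5*(-2) - 3*0) + 5*(-5 + (-5*(-2) - 3*0))**2) + 121)*(-119) = (((10 + 0) + 5*(-5 + (10 + 0))**2) + 121)*(-119) = ((10 + 5*(-5 + 10)**2) + 121)*(-119) = ((10 + 5*5**2) + 121)*(-119) = ((10 + 5*25) + 121)*(-119) = ((10 + 125) + 121)*(-119) = (135 + 121)*(-119) = 256*(-119) = -30464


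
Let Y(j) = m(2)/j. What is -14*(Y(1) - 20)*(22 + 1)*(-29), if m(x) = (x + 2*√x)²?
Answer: -74704 + 74704*√2 ≈ 30943.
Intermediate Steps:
Y(j) = (2 + 2*√2)²/j
-14*(Y(1) - 20)*(22 + 1)*(-29) = -14*(4*(3 + 2*√2)/1 - 20)*(22 + 1)*(-29) = -14*(4*1*(3 + 2*√2) - 20)*23*(-29) = -14*((12 + 8*√2) - 20)*23*(-29) = -14*(-8 + 8*√2)*23*(-29) = -14*(-184 + 184*√2)*(-29) = (2576 - 2576*√2)*(-29) = -74704 + 74704*√2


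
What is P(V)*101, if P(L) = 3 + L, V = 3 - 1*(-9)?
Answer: 1515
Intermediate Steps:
V = 12 (V = 3 + 9 = 12)
P(V)*101 = (3 + 12)*101 = 15*101 = 1515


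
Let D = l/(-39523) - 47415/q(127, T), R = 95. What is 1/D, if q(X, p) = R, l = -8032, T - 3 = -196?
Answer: -750937/374644001 ≈ -0.0020044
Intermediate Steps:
T = -193 (T = 3 - 196 = -193)
q(X, p) = 95
D = -374644001/750937 (D = -8032/(-39523) - 47415/95 = -8032*(-1/39523) - 47415*1/95 = 8032/39523 - 9483/19 = -374644001/750937 ≈ -498.90)
1/D = 1/(-374644001/750937) = -750937/374644001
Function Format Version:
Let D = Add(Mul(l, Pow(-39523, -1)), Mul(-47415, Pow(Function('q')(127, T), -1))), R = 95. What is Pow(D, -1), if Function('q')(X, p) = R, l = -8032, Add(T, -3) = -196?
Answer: Rational(-750937, 374644001) ≈ -0.0020044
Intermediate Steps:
T = -193 (T = Add(3, -196) = -193)
Function('q')(X, p) = 95
D = Rational(-374644001, 750937) (D = Add(Mul(-8032, Pow(-39523, -1)), Mul(-47415, Pow(95, -1))) = Add(Mul(-8032, Rational(-1, 39523)), Mul(-47415, Rational(1, 95))) = Add(Rational(8032, 39523), Rational(-9483, 19)) = Rational(-374644001, 750937) ≈ -498.90)
Pow(D, -1) = Pow(Rational(-374644001, 750937), -1) = Rational(-750937, 374644001)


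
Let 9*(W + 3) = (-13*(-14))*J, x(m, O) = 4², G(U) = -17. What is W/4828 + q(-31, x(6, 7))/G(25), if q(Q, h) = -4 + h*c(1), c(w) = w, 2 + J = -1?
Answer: -10415/14484 ≈ -0.71907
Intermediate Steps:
J = -3 (J = -2 - 1 = -3)
x(m, O) = 16
q(Q, h) = -4 + h (q(Q, h) = -4 + h*1 = -4 + h)
W = -191/3 (W = -3 + (-13*(-14)*(-3))/9 = -3 + (182*(-3))/9 = -3 + (⅑)*(-546) = -3 - 182/3 = -191/3 ≈ -63.667)
W/4828 + q(-31, x(6, 7))/G(25) = -191/3/4828 + (-4 + 16)/(-17) = -191/3*1/4828 + 12*(-1/17) = -191/14484 - 12/17 = -10415/14484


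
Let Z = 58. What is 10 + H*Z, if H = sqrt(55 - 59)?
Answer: 10 + 116*I ≈ 10.0 + 116.0*I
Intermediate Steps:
H = 2*I (H = sqrt(-4) = 2*I ≈ 2.0*I)
10 + H*Z = 10 + (2*I)*58 = 10 + 116*I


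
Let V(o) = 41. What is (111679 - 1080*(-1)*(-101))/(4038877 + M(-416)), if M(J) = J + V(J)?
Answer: 2599/4038502 ≈ 0.00064356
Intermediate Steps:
M(J) = 41 + J (M(J) = J + 41 = 41 + J)
(111679 - 1080*(-1)*(-101))/(4038877 + M(-416)) = (111679 - 1080*(-1)*(-101))/(4038877 + (41 - 416)) = (111679 - 108*(-10)*(-101))/(4038877 - 375) = (111679 + 1080*(-101))/4038502 = (111679 - 109080)*(1/4038502) = 2599*(1/4038502) = 2599/4038502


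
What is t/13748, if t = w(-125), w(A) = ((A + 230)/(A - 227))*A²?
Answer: -234375/691328 ≈ -0.33902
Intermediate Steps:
w(A) = A²*(230 + A)/(-227 + A) (w(A) = ((230 + A)/(-227 + A))*A² = A²*(230 + A)/(-227 + A))
t = -1640625/352 (t = (-125)²*(230 - 125)/(-227 - 125) = 15625*105/(-352) = 15625*(-1/352)*105 = -1640625/352 ≈ -4660.9)
t/13748 = -1640625/352/13748 = -1640625/352*1/13748 = -234375/691328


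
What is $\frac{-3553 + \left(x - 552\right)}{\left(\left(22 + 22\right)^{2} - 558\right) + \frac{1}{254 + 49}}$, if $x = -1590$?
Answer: $- \frac{345117}{83507} \approx -4.1328$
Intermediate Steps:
$\frac{-3553 + \left(x - 552\right)}{\left(\left(22 + 22\right)^{2} - 558\right) + \frac{1}{254 + 49}} = \frac{-3553 - 2142}{\left(\left(22 + 22\right)^{2} - 558\right) + \frac{1}{254 + 49}} = \frac{-3553 - 2142}{\left(44^{2} - 558\right) + \frac{1}{303}} = - \frac{5695}{\left(1936 - 558\right) + \frac{1}{303}} = - \frac{5695}{1378 + \frac{1}{303}} = - \frac{5695}{\frac{417535}{303}} = \left(-5695\right) \frac{303}{417535} = - \frac{345117}{83507}$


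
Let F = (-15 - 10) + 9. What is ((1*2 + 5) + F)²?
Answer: 81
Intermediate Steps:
F = -16 (F = -25 + 9 = -16)
((1*2 + 5) + F)² = ((1*2 + 5) - 16)² = ((2 + 5) - 16)² = (7 - 16)² = (-9)² = 81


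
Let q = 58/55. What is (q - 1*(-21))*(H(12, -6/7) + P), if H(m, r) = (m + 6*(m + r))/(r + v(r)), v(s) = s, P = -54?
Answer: -24260/11 ≈ -2205.5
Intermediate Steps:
q = 58/55 (q = 58*(1/55) = 58/55 ≈ 1.0545)
H(m, r) = (6*r + 7*m)/(2*r) (H(m, r) = (m + 6*(m + r))/(r + r) = (m + (6*m + 6*r))/((2*r)) = (6*r + 7*m)*(1/(2*r)) = (6*r + 7*m)/(2*r))
(q - 1*(-21))*(H(12, -6/7) + P) = (58/55 - 1*(-21))*((3 + (7/2)*12/(-6/7)) - 54) = (58/55 + 21)*((3 + (7/2)*12/(-6*⅐)) - 54) = 1213*((3 + (7/2)*12/(-6/7)) - 54)/55 = 1213*((3 + (7/2)*12*(-7/6)) - 54)/55 = 1213*((3 - 49) - 54)/55 = 1213*(-46 - 54)/55 = (1213/55)*(-100) = -24260/11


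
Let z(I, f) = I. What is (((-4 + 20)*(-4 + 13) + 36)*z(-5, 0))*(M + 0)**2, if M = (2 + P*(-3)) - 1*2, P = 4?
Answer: -129600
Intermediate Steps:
M = -12 (M = (2 + 4*(-3)) - 1*2 = (2 - 12) - 2 = -10 - 2 = -12)
(((-4 + 20)*(-4 + 13) + 36)*z(-5, 0))*(M + 0)**2 = (((-4 + 20)*(-4 + 13) + 36)*(-5))*(-12 + 0)**2 = ((16*9 + 36)*(-5))*(-12)**2 = ((144 + 36)*(-5))*144 = (180*(-5))*144 = -900*144 = -129600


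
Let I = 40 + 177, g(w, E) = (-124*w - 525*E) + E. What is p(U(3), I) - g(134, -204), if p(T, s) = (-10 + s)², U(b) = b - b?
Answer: -47431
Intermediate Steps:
g(w, E) = -524*E - 124*w (g(w, E) = (-525*E - 124*w) + E = -524*E - 124*w)
I = 217
U(b) = 0
p(U(3), I) - g(134, -204) = (-10 + 217)² - (-524*(-204) - 124*134) = 207² - (106896 - 16616) = 42849 - 1*90280 = 42849 - 90280 = -47431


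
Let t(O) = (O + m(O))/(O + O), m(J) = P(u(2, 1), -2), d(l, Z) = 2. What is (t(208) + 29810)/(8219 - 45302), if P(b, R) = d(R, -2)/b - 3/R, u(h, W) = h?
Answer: -8267447/10284352 ≈ -0.80389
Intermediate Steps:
P(b, R) = -3/R + 2/b (P(b, R) = 2/b - 3/R = -3/R + 2/b)
m(J) = 5/2 (m(J) = -3/(-2) + 2/2 = -3*(-½) + 2*(½) = 3/2 + 1 = 5/2)
t(O) = (5/2 + O)/(2*O) (t(O) = (O + 5/2)/(O + O) = (5/2 + O)/((2*O)) = (5/2 + O)*(1/(2*O)) = (5/2 + O)/(2*O))
(t(208) + 29810)/(8219 - 45302) = ((¼)*(5 + 2*208)/208 + 29810)/(8219 - 45302) = ((¼)*(1/208)*(5 + 416) + 29810)/(-37083) = ((¼)*(1/208)*421 + 29810)*(-1/37083) = (421/832 + 29810)*(-1/37083) = (24802341/832)*(-1/37083) = -8267447/10284352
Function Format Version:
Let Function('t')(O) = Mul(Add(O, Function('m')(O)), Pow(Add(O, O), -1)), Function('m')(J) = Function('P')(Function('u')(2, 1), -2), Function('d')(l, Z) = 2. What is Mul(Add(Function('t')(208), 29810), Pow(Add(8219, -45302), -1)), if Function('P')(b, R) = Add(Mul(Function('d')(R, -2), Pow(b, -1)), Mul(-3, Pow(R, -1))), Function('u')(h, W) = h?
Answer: Rational(-8267447, 10284352) ≈ -0.80389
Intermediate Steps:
Function('P')(b, R) = Add(Mul(-3, Pow(R, -1)), Mul(2, Pow(b, -1))) (Function('P')(b, R) = Add(Mul(2, Pow(b, -1)), Mul(-3, Pow(R, -1))) = Add(Mul(-3, Pow(R, -1)), Mul(2, Pow(b, -1))))
Function('m')(J) = Rational(5, 2) (Function('m')(J) = Add(Mul(-3, Pow(-2, -1)), Mul(2, Pow(2, -1))) = Add(Mul(-3, Rational(-1, 2)), Mul(2, Rational(1, 2))) = Add(Rational(3, 2), 1) = Rational(5, 2))
Function('t')(O) = Mul(Rational(1, 2), Pow(O, -1), Add(Rational(5, 2), O)) (Function('t')(O) = Mul(Add(O, Rational(5, 2)), Pow(Add(O, O), -1)) = Mul(Add(Rational(5, 2), O), Pow(Mul(2, O), -1)) = Mul(Add(Rational(5, 2), O), Mul(Rational(1, 2), Pow(O, -1))) = Mul(Rational(1, 2), Pow(O, -1), Add(Rational(5, 2), O)))
Mul(Add(Function('t')(208), 29810), Pow(Add(8219, -45302), -1)) = Mul(Add(Mul(Rational(1, 4), Pow(208, -1), Add(5, Mul(2, 208))), 29810), Pow(Add(8219, -45302), -1)) = Mul(Add(Mul(Rational(1, 4), Rational(1, 208), Add(5, 416)), 29810), Pow(-37083, -1)) = Mul(Add(Mul(Rational(1, 4), Rational(1, 208), 421), 29810), Rational(-1, 37083)) = Mul(Add(Rational(421, 832), 29810), Rational(-1, 37083)) = Mul(Rational(24802341, 832), Rational(-1, 37083)) = Rational(-8267447, 10284352)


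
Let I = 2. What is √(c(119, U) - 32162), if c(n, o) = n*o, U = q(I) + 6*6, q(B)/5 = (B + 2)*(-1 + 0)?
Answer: 123*I*√2 ≈ 173.95*I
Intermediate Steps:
q(B) = -10 - 5*B (q(B) = 5*((B + 2)*(-1 + 0)) = 5*((2 + B)*(-1)) = 5*(-2 - B) = -10 - 5*B)
U = 16 (U = (-10 - 5*2) + 6*6 = (-10 - 10) + 36 = -20 + 36 = 16)
√(c(119, U) - 32162) = √(119*16 - 32162) = √(1904 - 32162) = √(-30258) = 123*I*√2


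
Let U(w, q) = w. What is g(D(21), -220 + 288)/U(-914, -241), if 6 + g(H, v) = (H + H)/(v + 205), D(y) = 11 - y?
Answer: 829/124761 ≈ 0.0066447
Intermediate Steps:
g(H, v) = -6 + 2*H/(205 + v) (g(H, v) = -6 + (H + H)/(v + 205) = -6 + (2*H)/(205 + v) = -6 + 2*H/(205 + v))
g(D(21), -220 + 288)/U(-914, -241) = (2*(-615 + (11 - 1*21) - 3*(-220 + 288))/(205 + (-220 + 288)))/(-914) = (2*(-615 + (11 - 21) - 3*68)/(205 + 68))*(-1/914) = (2*(-615 - 10 - 204)/273)*(-1/914) = (2*(1/273)*(-829))*(-1/914) = -1658/273*(-1/914) = 829/124761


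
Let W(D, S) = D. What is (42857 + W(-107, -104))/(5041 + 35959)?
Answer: 171/164 ≈ 1.0427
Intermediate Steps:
(42857 + W(-107, -104))/(5041 + 35959) = (42857 - 107)/(5041 + 35959) = 42750/41000 = 42750*(1/41000) = 171/164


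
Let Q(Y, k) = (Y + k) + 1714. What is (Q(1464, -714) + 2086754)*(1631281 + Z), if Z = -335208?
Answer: 2707779040914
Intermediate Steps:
Q(Y, k) = 1714 + Y + k
(Q(1464, -714) + 2086754)*(1631281 + Z) = ((1714 + 1464 - 714) + 2086754)*(1631281 - 335208) = (2464 + 2086754)*1296073 = 2089218*1296073 = 2707779040914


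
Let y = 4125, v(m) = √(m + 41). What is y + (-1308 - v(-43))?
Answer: 2817 - I*√2 ≈ 2817.0 - 1.4142*I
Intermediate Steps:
v(m) = √(41 + m)
y + (-1308 - v(-43)) = 4125 + (-1308 - √(41 - 43)) = 4125 + (-1308 - √(-2)) = 4125 + (-1308 - I*√2) = 2817 - I*√2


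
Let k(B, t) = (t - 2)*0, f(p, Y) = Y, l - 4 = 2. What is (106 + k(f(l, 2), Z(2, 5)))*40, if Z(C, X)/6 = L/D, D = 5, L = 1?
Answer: 4240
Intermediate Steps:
l = 6 (l = 4 + 2 = 6)
Z(C, X) = 6/5 (Z(C, X) = 6*(1/5) = 6/5)
k(B, t) = 0 (k(B, t) = (-2 + t)*0 = 0)
(106 + k(f(l, 2), Z(2, 5)))*40 = (106 + 0)*40 = 106*40 = 4240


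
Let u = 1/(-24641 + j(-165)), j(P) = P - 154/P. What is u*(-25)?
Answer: 375/372076 ≈ 0.0010079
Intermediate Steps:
j(P) = P - 154/P
u = -15/372076 (u = 1/(-24641 + (-165 - 154/(-165))) = 1/(-24641 + (-165 - 154*(-1/165))) = 1/(-24641 + (-165 + 14/15)) = 1/(-24641 - 2461/15) = 1/(-372076/15) = -15/372076 ≈ -4.0314e-5)
u*(-25) = -15/372076*(-25) = 375/372076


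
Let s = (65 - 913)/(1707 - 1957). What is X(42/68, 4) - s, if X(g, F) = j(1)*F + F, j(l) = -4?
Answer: -1924/125 ≈ -15.392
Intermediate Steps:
X(g, F) = -3*F (X(g, F) = -4*F + F = -3*F)
s = 424/125 (s = -848/(-250) = -848*(-1/250) = 424/125 ≈ 3.3920)
X(42/68, 4) - s = -3*4 - 1*424/125 = -12 - 424/125 = -1924/125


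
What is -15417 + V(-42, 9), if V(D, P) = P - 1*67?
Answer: -15475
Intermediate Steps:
V(D, P) = -67 + P (V(D, P) = P - 67 = -67 + P)
-15417 + V(-42, 9) = -15417 + (-67 + 9) = -15417 - 58 = -15475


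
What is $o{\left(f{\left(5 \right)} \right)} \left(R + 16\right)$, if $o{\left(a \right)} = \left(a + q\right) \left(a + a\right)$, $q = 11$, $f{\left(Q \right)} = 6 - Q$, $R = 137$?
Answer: $3672$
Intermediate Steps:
$o{\left(a \right)} = 2 a \left(11 + a\right)$ ($o{\left(a \right)} = \left(a + 11\right) \left(a + a\right) = \left(11 + a\right) 2 a = 2 a \left(11 + a\right)$)
$o{\left(f{\left(5 \right)} \right)} \left(R + 16\right) = 2 \left(6 - 5\right) \left(11 + \left(6 - 5\right)\right) \left(137 + 16\right) = 2 \left(6 - 5\right) \left(11 + \left(6 - 5\right)\right) 153 = 2 \cdot 1 \left(11 + 1\right) 153 = 2 \cdot 1 \cdot 12 \cdot 153 = 24 \cdot 153 = 3672$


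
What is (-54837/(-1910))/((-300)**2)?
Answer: 6093/19100000 ≈ 0.00031900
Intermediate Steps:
(-54837/(-1910))/((-300)**2) = -54837*(-1/1910)/90000 = (54837/1910)*(1/90000) = 6093/19100000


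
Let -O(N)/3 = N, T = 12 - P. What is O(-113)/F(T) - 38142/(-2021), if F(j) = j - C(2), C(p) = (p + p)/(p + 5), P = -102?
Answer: 35080581/1604674 ≈ 21.862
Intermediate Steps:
T = 114 (T = 12 - 1*(-102) = 12 + 102 = 114)
C(p) = 2*p/(5 + p) (C(p) = (2*p)/(5 + p) = 2*p/(5 + p))
F(j) = -4/7 + j (F(j) = j - 2*2/(5 + 2) = j - 2*2/7 = j - 1*4/7 = j - 4/7 = -4/7 + j)
O(N) = -3*N
O(-113)/F(T) - 38142/(-2021) = (-3*(-113))/(-4/7 + 114) - 38142/(-2021) = 339/(794/7) - 38142*(-1/2021) = 339*(7/794) + 38142/2021 = 2373/794 + 38142/2021 = 35080581/1604674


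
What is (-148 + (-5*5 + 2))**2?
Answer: 29241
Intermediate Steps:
(-148 + (-5*5 + 2))**2 = (-148 + (-25 + 2))**2 = (-148 - 23)**2 = (-171)**2 = 29241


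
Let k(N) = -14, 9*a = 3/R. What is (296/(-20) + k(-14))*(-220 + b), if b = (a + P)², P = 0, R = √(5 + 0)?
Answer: 158384/25 ≈ 6335.4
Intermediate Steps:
R = √5 ≈ 2.2361
a = √5/15 (a = (3/(√5))/9 = (3*(√5/5))/9 = (3*√5/5)/9 = √5/15 ≈ 0.14907)
b = 1/45 (b = (√5/15 + 0)² = (√5/15)² = 1/45 ≈ 0.022222)
(296/(-20) + k(-14))*(-220 + b) = (296/(-20) - 14)*(-220 + 1/45) = (296*(-1/20) - 14)*(-9899/45) = (-74/5 - 14)*(-9899/45) = -144/5*(-9899/45) = 158384/25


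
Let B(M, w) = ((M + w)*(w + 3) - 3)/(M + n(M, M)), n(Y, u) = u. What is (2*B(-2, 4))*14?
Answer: -77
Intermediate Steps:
B(M, w) = (-3 + (3 + w)*(M + w))/(2*M) (B(M, w) = ((M + w)*(w + 3) - 3)/(M + M) = ((M + w)*(3 + w) - 3)/((2*M)) = ((3 + w)*(M + w) - 3)*(1/(2*M)) = (-3 + (3 + w)*(M + w))*(1/(2*M)) = (-3 + (3 + w)*(M + w))/(2*M))
(2*B(-2, 4))*14 = (2*((1/2)*(-3 + 4**2 + 3*(-2) + 3*4 - 2*4)/(-2)))*14 = (2*((1/2)*(-1/2)*(-3 + 16 - 6 + 12 - 8)))*14 = (2*((1/2)*(-1/2)*11))*14 = (2*(-11/4))*14 = -11/2*14 = -77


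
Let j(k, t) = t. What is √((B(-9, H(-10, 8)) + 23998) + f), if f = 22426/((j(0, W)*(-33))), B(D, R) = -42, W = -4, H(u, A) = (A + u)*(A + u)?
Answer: √105092394/66 ≈ 155.33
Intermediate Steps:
H(u, A) = (A + u)²
f = 11213/66 (f = 22426/((-4*(-33))) = 22426/132 = 22426*(1/132) = 11213/66 ≈ 169.89)
√((B(-9, H(-10, 8)) + 23998) + f) = √((-42 + 23998) + 11213/66) = √(23956 + 11213/66) = √(1592309/66) = √105092394/66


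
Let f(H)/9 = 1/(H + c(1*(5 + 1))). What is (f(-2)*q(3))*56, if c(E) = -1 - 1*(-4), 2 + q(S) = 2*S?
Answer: 2016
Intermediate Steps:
q(S) = -2 + 2*S
c(E) = 3 (c(E) = -1 + 4 = 3)
f(H) = 9/(3 + H) (f(H) = 9/(H + 3) = 9/(3 + H))
(f(-2)*q(3))*56 = ((9/(3 - 2))*(-2 + 2*3))*56 = ((9/1)*(-2 + 6))*56 = ((9*1)*4)*56 = (9*4)*56 = 36*56 = 2016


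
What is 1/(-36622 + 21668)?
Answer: -1/14954 ≈ -6.6872e-5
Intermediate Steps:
1/(-36622 + 21668) = 1/(-14954) = -1/14954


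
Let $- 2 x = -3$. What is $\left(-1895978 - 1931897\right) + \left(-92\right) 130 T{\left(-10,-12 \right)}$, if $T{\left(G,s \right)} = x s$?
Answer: $-3612595$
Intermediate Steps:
$x = \frac{3}{2}$ ($x = \left(- \frac{1}{2}\right) \left(-3\right) = \frac{3}{2} \approx 1.5$)
$T{\left(G,s \right)} = \frac{3 s}{2}$
$\left(-1895978 - 1931897\right) + \left(-92\right) 130 T{\left(-10,-12 \right)} = \left(-1895978 - 1931897\right) + \left(-92\right) 130 \cdot \frac{3}{2} \left(-12\right) = -3827875 - -215280 = -3827875 + 215280 = -3612595$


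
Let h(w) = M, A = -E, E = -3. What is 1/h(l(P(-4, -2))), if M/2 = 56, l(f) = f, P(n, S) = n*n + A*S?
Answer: 1/112 ≈ 0.0089286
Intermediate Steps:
A = 3 (A = -1*(-3) = 3)
P(n, S) = n**2 + 3*S (P(n, S) = n*n + 3*S = n**2 + 3*S)
M = 112 (M = 2*56 = 112)
h(w) = 112
1/h(l(P(-4, -2))) = 1/112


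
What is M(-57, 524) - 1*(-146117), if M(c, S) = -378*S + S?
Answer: -51431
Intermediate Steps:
M(c, S) = -377*S
M(-57, 524) - 1*(-146117) = -377*524 - 1*(-146117) = -197548 + 146117 = -51431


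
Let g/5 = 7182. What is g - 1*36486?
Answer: -576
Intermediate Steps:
g = 35910 (g = 5*7182 = 35910)
g - 1*36486 = 35910 - 1*36486 = 35910 - 36486 = -576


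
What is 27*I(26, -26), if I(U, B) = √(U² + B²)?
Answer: 702*√2 ≈ 992.78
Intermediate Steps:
I(U, B) = √(B² + U²)
27*I(26, -26) = 27*√((-26)² + 26²) = 27*√(676 + 676) = 27*√1352 = 27*(26*√2) = 702*√2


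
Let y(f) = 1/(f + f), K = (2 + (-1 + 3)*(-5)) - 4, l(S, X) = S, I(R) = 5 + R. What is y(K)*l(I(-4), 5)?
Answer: -1/24 ≈ -0.041667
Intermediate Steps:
K = -12 (K = (2 + 2*(-5)) - 4 = (2 - 10) - 4 = -8 - 4 = -12)
y(f) = 1/(2*f)
y(K)*l(I(-4), 5) = ((1/2)/(-12))*(5 - 4) = ((1/2)*(-1/12))*1 = -1/24*1 = -1/24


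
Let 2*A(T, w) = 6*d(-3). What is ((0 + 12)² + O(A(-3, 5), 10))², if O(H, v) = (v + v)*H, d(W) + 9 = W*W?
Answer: 20736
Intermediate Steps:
d(W) = -9 + W² (d(W) = -9 + W*W = -9 + W²)
A(T, w) = 0 (A(T, w) = (6*(-9 + (-3)²))/2 = (6*(-9 + 9))/2 = (6*0)/2 = (½)*0 = 0)
O(H, v) = 2*H*v (O(H, v) = (2*v)*H = 2*H*v)
((0 + 12)² + O(A(-3, 5), 10))² = ((0 + 12)² + 2*0*10)² = (12² + 0)² = (144 + 0)² = 144² = 20736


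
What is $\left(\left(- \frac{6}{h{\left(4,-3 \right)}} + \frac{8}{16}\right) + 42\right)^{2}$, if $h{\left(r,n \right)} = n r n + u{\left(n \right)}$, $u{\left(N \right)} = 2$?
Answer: $\frac{2588881}{1444} \approx 1792.9$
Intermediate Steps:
$h{\left(r,n \right)} = 2 + r n^{2}$ ($h{\left(r,n \right)} = n r n + 2 = n n r + 2 = r n^{2} + 2 = 2 + r n^{2}$)
$\left(\left(- \frac{6}{h{\left(4,-3 \right)}} + \frac{8}{16}\right) + 42\right)^{2} = \left(\left(- \frac{6}{2 + 4 \left(-3\right)^{2}} + \frac{8}{16}\right) + 42\right)^{2} = \left(\left(- \frac{6}{2 + 4 \cdot 9} + 8 \cdot \frac{1}{16}\right) + 42\right)^{2} = \left(\left(- \frac{6}{2 + 36} + \frac{1}{2}\right) + 42\right)^{2} = \left(\left(- \frac{6}{38} + \frac{1}{2}\right) + 42\right)^{2} = \left(\left(\left(-6\right) \frac{1}{38} + \frac{1}{2}\right) + 42\right)^{2} = \left(\left(- \frac{3}{19} + \frac{1}{2}\right) + 42\right)^{2} = \left(\frac{13}{38} + 42\right)^{2} = \left(\frac{1609}{38}\right)^{2} = \frac{2588881}{1444}$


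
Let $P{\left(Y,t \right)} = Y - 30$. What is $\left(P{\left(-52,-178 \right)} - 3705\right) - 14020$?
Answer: $-17807$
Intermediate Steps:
$P{\left(Y,t \right)} = -30 + Y$ ($P{\left(Y,t \right)} = Y - 30 = -30 + Y$)
$\left(P{\left(-52,-178 \right)} - 3705\right) - 14020 = \left(\left(-30 - 52\right) - 3705\right) - 14020 = \left(-82 - 3705\right) - 14020 = -3787 - 14020 = -17807$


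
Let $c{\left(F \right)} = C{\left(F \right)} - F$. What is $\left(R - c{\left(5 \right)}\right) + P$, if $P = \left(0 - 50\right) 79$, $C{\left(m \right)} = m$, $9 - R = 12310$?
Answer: $-16251$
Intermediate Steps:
$R = -12301$ ($R = 9 - 12310 = -12301$)
$c{\left(F \right)} = 0$ ($c{\left(F \right)} = F - F = 0$)
$P = -3950$ ($P = \left(-50\right) 79 = -3950$)
$\left(R - c{\left(5 \right)}\right) + P = \left(-12301 - 0\right) - 3950 = \left(-12301 + 0\right) - 3950 = -12301 - 3950 = -16251$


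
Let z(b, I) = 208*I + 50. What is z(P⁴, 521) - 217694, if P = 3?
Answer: -109276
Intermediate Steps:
z(b, I) = 50 + 208*I
z(P⁴, 521) - 217694 = (50 + 208*521) - 217694 = (50 + 108368) - 217694 = 108418 - 217694 = -109276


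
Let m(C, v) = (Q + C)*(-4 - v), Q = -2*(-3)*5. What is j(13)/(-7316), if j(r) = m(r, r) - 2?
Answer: 733/7316 ≈ 0.10019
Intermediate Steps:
Q = 30 (Q = 6*5 = 30)
m(C, v) = (-4 - v)*(30 + C) (m(C, v) = (30 + C)*(-4 - v) = (-4 - v)*(30 + C))
j(r) = -122 - r**2 - 34*r (j(r) = (-120 - 30*r - 4*r - r*r) - 2 = (-120 - 30*r - 4*r - r**2) - 2 = (-120 - r**2 - 34*r) - 2 = -122 - r**2 - 34*r)
j(13)/(-7316) = (-122 - 1*13**2 - 34*13)/(-7316) = (-122 - 1*169 - 442)*(-1/7316) = (-122 - 169 - 442)*(-1/7316) = -733*(-1/7316) = 733/7316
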